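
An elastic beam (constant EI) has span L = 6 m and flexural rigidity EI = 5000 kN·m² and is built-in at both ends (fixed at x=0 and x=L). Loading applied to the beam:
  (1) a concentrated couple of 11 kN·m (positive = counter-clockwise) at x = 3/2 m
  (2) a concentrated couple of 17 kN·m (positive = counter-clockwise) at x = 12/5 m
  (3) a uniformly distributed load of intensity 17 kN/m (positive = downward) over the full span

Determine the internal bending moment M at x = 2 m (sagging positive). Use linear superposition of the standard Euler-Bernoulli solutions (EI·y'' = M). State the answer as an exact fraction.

Load 1 — applied couple M₀=11 kN·m at a=3/2 m (b=L-a=9/2):
  M_1 = R_Ax - M_A - M₀  [x>a] with R_A=33/16, M_A=-33/16 = (33/16)·2 - (-33/16) - 11 = -77/16 kN·m
Load 2 — applied couple M₀=17 kN·m at a=12/5 m (b=L-a=18/5):
  M_2 = R_Ax - M_A  [x≤a] with R_A=102/25, M_A=51/25 = (102/25)·2 - (51/25) = 153/25 kN·m
Load 3 — uniform load w=17 kN/m over full span:
  M_3 = wLx/2 - wL²/12 - wx²/2 = 17·6·2/2 - 17·6²/12 - 17·2²/2 = 17 kN·m
Superposition: M = Σ M_i = 7323/400 kN·m ≈ 18.307500 kN·m

M(2) = 7323/400 kN·m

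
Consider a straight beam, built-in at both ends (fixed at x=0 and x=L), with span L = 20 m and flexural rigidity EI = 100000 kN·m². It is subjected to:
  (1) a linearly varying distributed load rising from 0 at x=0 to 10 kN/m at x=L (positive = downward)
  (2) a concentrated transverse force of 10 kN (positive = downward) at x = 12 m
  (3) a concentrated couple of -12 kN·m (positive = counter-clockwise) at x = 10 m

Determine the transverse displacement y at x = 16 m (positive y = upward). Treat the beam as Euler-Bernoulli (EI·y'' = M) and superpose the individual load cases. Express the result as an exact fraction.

y(16) = -10607/937500 m

Load 1 — triangular load w₀=10 kN/m (0→w₀ over full span):
  y_1 = -w₀x²(L-x)²(x+2L)/(120LEI) = -10·16²·(20-16)²·(16+2·20)/(120·20·100000) = -448/46875 m
Load 2 — point force P=10 kN at a=12 m (b=L-a=8):
  y_2 = -Pa²(L-x)²(3bL-(3b+a)(L-x))/(6L³EI)  [x>a] = -10·12²·(20-16)²·(3·8·20-(3·8+12)·(20-16))/(6·20³·100000) = -126/78125 m
Load 3 — applied couple M₀=-12 kN·m at a=10 m (b=L-a=10):
  y_3 = (R_Ax³/6 - M_Ax²/2 - M₀(x-a)²/2)/EI  [x>a] with R_A=-9/10, M_A=-3 = ((-9/10)·16³/6 - (-3)·16²/2 - (-12)·(16-10)²/2)/100000 = -9/62500 m
Superposition: y = Σ y_i = -10607/937500 m ≈ -0.011314 m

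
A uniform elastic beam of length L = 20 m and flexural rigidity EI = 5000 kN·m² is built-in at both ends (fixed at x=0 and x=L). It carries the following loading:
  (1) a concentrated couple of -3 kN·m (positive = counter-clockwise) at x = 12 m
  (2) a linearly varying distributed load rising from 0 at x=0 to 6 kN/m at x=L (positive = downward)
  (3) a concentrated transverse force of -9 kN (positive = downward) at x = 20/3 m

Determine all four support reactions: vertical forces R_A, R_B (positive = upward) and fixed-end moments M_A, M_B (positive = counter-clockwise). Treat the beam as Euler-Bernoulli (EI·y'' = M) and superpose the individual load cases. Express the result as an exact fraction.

Load 1 — applied couple M₀=-3 kN·m at a=12 m (b=L-a=8):
  R_A = 6M₀ab/L³ = 6·(-3)·12·8/20³ = -27/125 kN
  M_A = M₀b(2a-b)/L² = (-3)·8·(2·12-8)/20² = -24/25 kN·m
  R_B = -6M₀ab/L³ = -6·(-3)·12·8/20³ = 27/125 kN
  M_B = M₀a(2b-a)/L² = (-3)·12·(2·8-12)/20² = -9/25 kN·m
Load 2 — triangular load w₀=6 kN/m (0→w₀ over full span):
  R_A = 3w₀L/20 = 3·6·20/20 = 18 kN
  M_A = w₀L²/30 = 6·20²/30 = 80 kN·m
  R_B = 7w₀L/20 = 7·6·20/20 = 42 kN
  M_B = -w₀L²/20 = -6·20²/20 = -120 kN·m
Load 3 — point force P=-9 kN at a=20/3 m (b=L-a=40/3):
  R_A = Pb²(3a+b)/L³ = (-9)·(40/3)²·(3·(20/3)+(40/3))/20³ = -20/3 kN
  M_A = Pab²/L² = (-9)·(20/3)·(40/3)²/20² = -80/3 kN·m
  R_B = Pa²(a+3b)/L³ = (-9)·(20/3)²·((20/3)+3·(40/3))/20³ = -7/3 kN
  M_B = -Pa²b/L² = -(-9)·(20/3)²·(40/3)/20² = 40/3 kN·m
Superposition: R_A = 4169/375 kN, M_A = 3928/75 kN·m, R_B = 14956/375 kN, M_B = -8027/75 kN·m

R_A = 4169/375 kN, M_A = 3928/75 kN·m, R_B = 14956/375 kN, M_B = -8027/75 kN·m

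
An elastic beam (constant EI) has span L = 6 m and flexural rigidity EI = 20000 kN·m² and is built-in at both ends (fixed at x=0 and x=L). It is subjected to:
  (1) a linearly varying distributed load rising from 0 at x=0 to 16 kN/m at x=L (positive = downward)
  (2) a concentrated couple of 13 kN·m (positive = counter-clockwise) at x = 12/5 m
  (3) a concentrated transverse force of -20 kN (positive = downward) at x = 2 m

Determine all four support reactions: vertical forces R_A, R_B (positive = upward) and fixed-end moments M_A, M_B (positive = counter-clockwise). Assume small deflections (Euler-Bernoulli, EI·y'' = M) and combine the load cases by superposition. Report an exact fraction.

Load 1 — triangular load w₀=16 kN/m (0→w₀ over full span):
  R_A = 3w₀L/20 = 3·16·6/20 = 72/5 kN
  M_A = w₀L²/30 = 16·6²/30 = 96/5 kN·m
  R_B = 7w₀L/20 = 7·16·6/20 = 168/5 kN
  M_B = -w₀L²/20 = -16·6²/20 = -144/5 kN·m
Load 2 — applied couple M₀=13 kN·m at a=12/5 m (b=L-a=18/5):
  R_A = 6M₀ab/L³ = 6·13·(12/5)·(18/5)/6³ = 78/25 kN
  M_A = M₀b(2a-b)/L² = 13·(18/5)·(2·(12/5)-(18/5))/6² = 39/25 kN·m
  R_B = -6M₀ab/L³ = -6·13·(12/5)·(18/5)/6³ = -78/25 kN
  M_B = M₀a(2b-a)/L² = 13·(12/5)·(2·(18/5)-(12/5))/6² = 104/25 kN·m
Load 3 — point force P=-20 kN at a=2 m (b=L-a=4):
  R_A = Pb²(3a+b)/L³ = (-20)·4²·(3·2+4)/6³ = -400/27 kN
  M_A = Pab²/L² = (-20)·2·4²/6² = -160/9 kN·m
  R_B = Pa²(a+3b)/L³ = (-20)·2²·(2+3·4)/6³ = -140/27 kN
  M_B = -Pa²b/L² = -(-20)·2²·4/6² = 80/9 kN·m
Superposition: R_A = 1826/675 kN, M_A = 671/225 kN·m, R_B = 17074/675 kN, M_B = -3544/225 kN·m

R_A = 1826/675 kN, M_A = 671/225 kN·m, R_B = 17074/675 kN, M_B = -3544/225 kN·m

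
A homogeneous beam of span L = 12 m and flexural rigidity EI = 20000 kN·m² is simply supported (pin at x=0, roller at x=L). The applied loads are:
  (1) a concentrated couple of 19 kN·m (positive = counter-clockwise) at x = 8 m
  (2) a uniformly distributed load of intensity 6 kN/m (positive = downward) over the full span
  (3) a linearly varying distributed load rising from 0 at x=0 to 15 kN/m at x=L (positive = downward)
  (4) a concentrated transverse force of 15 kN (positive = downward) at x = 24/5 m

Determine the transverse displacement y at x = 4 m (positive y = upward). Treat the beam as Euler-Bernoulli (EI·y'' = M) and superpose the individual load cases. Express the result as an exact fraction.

y(4) = -102827/562500 m

Load 1 — applied couple M₀=19 kN·m at a=8 m (b=L-a=4):
  y_1 = (M₀x³/(6L)+C₁x)/EI  [x≤a] with C₁=M₀(3b²-L²)/(6L)=-76/3 = (19·4³/(6·12)+(-76/3)·4)/20000 = -19/4500 m
Load 2 — uniform load w=6 kN/m over full span:
  y_2 = -wx(L³-2Lx²+x³)/(24EI) = -6·4·(12³-2·12·4²+4³)/(24·20000) = -44/625 m
Load 3 — triangular load w₀=15 kN/m (0→w₀ over full span):
  y_3 = -w₀x(7L⁴-10L²x²+3x⁴)/(360LEI) = -15·4·(7·12⁴-10·12²·4²+3·4⁴)/(360·12·20000) = -32/375 m
Load 4 — point force P=15 kN at a=24/5 m (b=L-a=36/5):
  y_4 = -Pbx(L²-b²-x²)/(6LEI)  [x≤a] = -15·(36/5)·4·(12²-(36/5)²-4²)/(6·12·20000) = -357/15625 m
Superposition: y = Σ y_i = -102827/562500 m ≈ -0.182804 m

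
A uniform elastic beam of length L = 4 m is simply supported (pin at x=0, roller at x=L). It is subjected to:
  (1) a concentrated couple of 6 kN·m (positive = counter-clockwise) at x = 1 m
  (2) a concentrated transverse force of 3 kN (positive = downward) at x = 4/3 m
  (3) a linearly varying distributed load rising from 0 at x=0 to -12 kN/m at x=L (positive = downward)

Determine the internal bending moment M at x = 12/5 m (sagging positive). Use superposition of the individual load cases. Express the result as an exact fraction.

Load 1 — applied couple M₀=6 kN·m at a=1 m (b=L-a=3):
  M_1 = M₀x/L - M₀  [x>a] = 6·(12/5)/4 - 6 = -12/5 kN·m
Load 2 — point force P=3 kN at a=4/3 m (b=L-a=8/3):
  M_2 = Pa(L-x)/L  [x>a] = 3·(4/3)·(4-(12/5))/4 = 8/5 kN·m
Load 3 — triangular load w₀=-12 kN/m (0→w₀ over full span):
  M_3 = w₀Lx/6 - w₀x³/(6L) = (-12)·4·(12/5)/6 - (-12)·(12/5)³/(6·4) = -1536/125 kN·m
Superposition: M = Σ M_i = -1636/125 kN·m ≈ -13.088000 kN·m

M(12/5) = -1636/125 kN·m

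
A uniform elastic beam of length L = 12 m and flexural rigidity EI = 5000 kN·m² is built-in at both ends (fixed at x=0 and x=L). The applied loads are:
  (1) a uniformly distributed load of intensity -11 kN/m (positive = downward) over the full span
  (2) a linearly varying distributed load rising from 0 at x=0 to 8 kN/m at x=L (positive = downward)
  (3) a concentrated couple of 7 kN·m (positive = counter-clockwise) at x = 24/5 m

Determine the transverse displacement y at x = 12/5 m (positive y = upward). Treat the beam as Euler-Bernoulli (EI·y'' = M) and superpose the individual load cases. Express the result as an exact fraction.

y(12/5) = 322191/9765625 m

Load 1 — uniform load w=-11 kN/m over full span:
  y_1 = -wx²(L-x)²/(24EI) = -(-11)·(12/5)²·(12-(12/5))²/(24·5000) = 19008/390625 m
Load 2 — triangular load w₀=8 kN/m (0→w₀ over full span):
  y_2 = -w₀x²(L-x)²(x+2L)/(120LEI) = -8·(12/5)²·(12-(12/5))²·((12/5)+2·12)/(120·12·5000) = -152064/9765625 m
Load 3 — applied couple M₀=7 kN·m at a=24/5 m (b=L-a=36/5):
  y_3 = (R_Ax³/6 - M_Ax²/2)/EI  [x≤a] with R_A=21/25, M_A=21/25 = ((21/25)·(12/5)³/6 - (21/25)·(12/5)²/2)/5000 = -189/1953125 m
Superposition: y = Σ y_i = 322191/9765625 m ≈ 0.032992 m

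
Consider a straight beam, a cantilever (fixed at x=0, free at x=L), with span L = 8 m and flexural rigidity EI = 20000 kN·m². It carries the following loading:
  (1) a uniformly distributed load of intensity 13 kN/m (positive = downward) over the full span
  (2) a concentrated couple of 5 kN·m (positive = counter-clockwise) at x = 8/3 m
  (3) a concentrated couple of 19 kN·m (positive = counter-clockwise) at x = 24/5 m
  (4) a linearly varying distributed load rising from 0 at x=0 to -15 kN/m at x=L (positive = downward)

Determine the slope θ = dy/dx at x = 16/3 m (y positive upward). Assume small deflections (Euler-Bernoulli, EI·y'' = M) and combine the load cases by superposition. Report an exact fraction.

θ(16/3) = -199/84375 rad

Load 1 — uniform load w=13 kN/m over full span:
  θ_1 = -wx(x²-3Lx+3L²)/(6EI) = -13·(16/3)·((16/3)²-3·8·(16/3)+3·8²)/(6·20000) = -2704/50625 rad
Load 2 — applied couple M₀=5 kN·m at a=8/3 m (b=L-a=16/3):
  θ_2 = M₀a/EI  [x>a] = 5·(8/3)/20000 = 1/1500 rad
Load 3 — applied couple M₀=19 kN·m at a=24/5 m (b=L-a=16/5):
  θ_3 = M₀a/EI  [x>a] = 19·(24/5)/20000 = 57/12500 rad
Load 4 — triangular load w₀=-15 kN/m (0→w₀ over full span):
  θ_4 = (w₀Lx²/4-w₀L²x/3-w₀x⁴/(24L))/EI = ((-15)·8·(16/3)²/4-(-15)·8²·(16/3)/3-(-15)·(16/3)⁴/(24·8))/20000 = 464/10125 rad
Superposition: θ = Σ θ_i = -199/84375 rad ≈ -0.002359 rad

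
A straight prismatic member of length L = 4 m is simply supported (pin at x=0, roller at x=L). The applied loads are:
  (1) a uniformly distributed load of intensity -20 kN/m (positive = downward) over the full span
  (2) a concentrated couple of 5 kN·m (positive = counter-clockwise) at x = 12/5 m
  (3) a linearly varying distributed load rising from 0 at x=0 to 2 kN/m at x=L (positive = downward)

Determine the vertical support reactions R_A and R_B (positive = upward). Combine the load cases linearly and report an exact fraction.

R_A = -449/12 kN, R_B = -463/12 kN

Load 1 — uniform load w=-20 kN/m over full span:
  R_A = wL/2 = (-20)·4/2 = -40 kN
  R_B = wL/2 = (-20)·4/2 = -40 kN
Load 2 — applied couple M₀=5 kN·m at a=12/5 m (b=L-a=8/5):
  R_A = M₀/L = 5/4 kN
  R_B = -M₀/L = -5/4 kN
Load 3 — triangular load w₀=2 kN/m (0→w₀ over full span):
  R_A = w₀L/6 = 2·4/6 = 4/3 kN
  R_B = w₀L/3 = 2·4/3 = 8/3 kN
Superposition: R_A = -449/12 kN, R_B = -463/12 kN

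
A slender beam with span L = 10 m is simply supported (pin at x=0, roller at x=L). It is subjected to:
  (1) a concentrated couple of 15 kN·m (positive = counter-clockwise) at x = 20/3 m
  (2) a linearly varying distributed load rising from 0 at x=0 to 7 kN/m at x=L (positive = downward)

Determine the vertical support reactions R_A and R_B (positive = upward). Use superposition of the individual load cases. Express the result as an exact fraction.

Load 1 — applied couple M₀=15 kN·m at a=20/3 m (b=L-a=10/3):
  R_A = M₀/L = 15/10 = 3/2 kN
  R_B = -M₀/L = -15/10 = -3/2 kN
Load 2 — triangular load w₀=7 kN/m (0→w₀ over full span):
  R_A = w₀L/6 = 7·10/6 = 35/3 kN
  R_B = w₀L/3 = 7·10/3 = 70/3 kN
Superposition: R_A = 79/6 kN, R_B = 131/6 kN

R_A = 79/6 kN, R_B = 131/6 kN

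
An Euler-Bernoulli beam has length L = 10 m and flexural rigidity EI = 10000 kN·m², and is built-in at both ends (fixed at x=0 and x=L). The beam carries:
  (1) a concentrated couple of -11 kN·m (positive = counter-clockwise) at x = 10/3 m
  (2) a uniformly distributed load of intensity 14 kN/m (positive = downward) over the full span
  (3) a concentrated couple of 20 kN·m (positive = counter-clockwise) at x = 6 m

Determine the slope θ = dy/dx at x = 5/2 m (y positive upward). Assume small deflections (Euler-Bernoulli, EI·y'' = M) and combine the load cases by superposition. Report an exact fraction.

θ(5/2) = -2903/240000 rad

Load 1 — applied couple M₀=-11 kN·m at a=10/3 m (b=L-a=20/3):
  θ_1 = (R_Ax²/2 - M_Ax)/EI  [x≤a] with R_A=-22/15, M_A=0 = ((-22/15)·(5/2)²/2 - 0·(5/2))/10000 = -11/24000 rad
Load 2 — uniform load w=14 kN/m over full span:
  θ_2 = -wx(L-x)(L-2x)/(12EI) = -14·(5/2)·(10-(5/2))·(10-2·(5/2))/(12·10000) = -7/640 rad
Load 3 — applied couple M₀=20 kN·m at a=6 m (b=L-a=4):
  θ_3 = (R_Ax²/2 - M_Ax)/EI  [x≤a] with R_A=72/25, M_A=32/5 = ((72/25)·(5/2)²/2 - (32/5)·(5/2))/10000 = -7/10000 rad
Superposition: θ = Σ θ_i = -2903/240000 rad ≈ -0.012096 rad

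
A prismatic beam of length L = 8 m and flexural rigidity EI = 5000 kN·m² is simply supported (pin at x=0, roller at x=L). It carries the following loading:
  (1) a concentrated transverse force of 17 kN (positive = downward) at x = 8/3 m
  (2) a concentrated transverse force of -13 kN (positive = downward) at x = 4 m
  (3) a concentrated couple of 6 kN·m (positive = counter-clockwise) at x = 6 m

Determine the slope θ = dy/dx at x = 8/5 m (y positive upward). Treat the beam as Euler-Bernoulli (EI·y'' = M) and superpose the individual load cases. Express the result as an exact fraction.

θ(8/5) = -58781/20250000 rad

Load 1 — point force P=17 kN at a=8/3 m (b=L-a=16/3):
  θ_1 = -Pb(L²-b²-3x²)/(6LEI)  [x≤a] = -17·(16/3)·(8²-(16/3)²-3·(8/5)²)/(6·8·5000) = -13328/1265625 rad
Load 2 — point force P=-13 kN at a=4 m (b=L-a=4):
  θ_2 = -Pb(L²-b²-3x²)/(6LEI)  [x≤a] = -(-13)·4·(8²-4²-3·(8/5)²)/(6·8·5000) = 273/31250 rad
Load 3 — applied couple M₀=6 kN·m at a=6 m (b=L-a=2):
  θ_3 = (M₀x²/(2L)+C₁)/EI  [x≤a] with C₁=M₀(3b²-L²)/(6L)=-13/2 = (6·(8/5)²/(2·8)+(-13/2))/5000 = -277/250000 rad
Superposition: θ = Σ θ_i = -58781/20250000 rad ≈ -0.002903 rad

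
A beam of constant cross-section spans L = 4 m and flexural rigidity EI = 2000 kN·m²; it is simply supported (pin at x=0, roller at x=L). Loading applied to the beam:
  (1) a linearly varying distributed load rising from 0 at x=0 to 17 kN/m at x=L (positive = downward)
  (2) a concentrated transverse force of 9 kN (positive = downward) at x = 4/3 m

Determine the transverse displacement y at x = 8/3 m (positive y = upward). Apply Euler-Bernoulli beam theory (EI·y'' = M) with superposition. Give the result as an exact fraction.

y(8/3) = -1534/91125 m

Load 1 — triangular load w₀=17 kN/m (0→w₀ over full span):
  y_1 = -w₀x(7L⁴-10L²x²+3x⁴)/(360LEI) = -17·(8/3)·(7·4⁴-10·4²·(8/3)²+3·(8/3)⁴)/(360·4·2000) = -1156/91125 m
Load 2 — point force P=9 kN at a=4/3 m (b=L-a=8/3):
  y_2 = -Pa(L-x)(2Lx-a²-x²)/(6LEI)  [x>a] = -9·(4/3)·(4-(8/3))·(2·4·(8/3)-(4/3)²-(8/3)²)/(6·4·2000) = -14/3375 m
Superposition: y = Σ y_i = -1534/91125 m ≈ -0.016834 m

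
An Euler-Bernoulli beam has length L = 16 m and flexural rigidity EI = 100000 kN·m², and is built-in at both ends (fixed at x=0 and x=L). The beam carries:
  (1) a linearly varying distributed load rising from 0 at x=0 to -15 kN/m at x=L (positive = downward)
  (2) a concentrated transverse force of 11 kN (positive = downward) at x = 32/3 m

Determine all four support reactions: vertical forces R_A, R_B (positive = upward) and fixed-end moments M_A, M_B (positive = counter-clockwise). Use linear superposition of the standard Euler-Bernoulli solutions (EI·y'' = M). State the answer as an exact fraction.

Load 1 — triangular load w₀=-15 kN/m (0→w₀ over full span):
  R_A = 3w₀L/20 = 3·(-15)·16/20 = -36 kN
  M_A = w₀L²/30 = (-15)·16²/30 = -128 kN·m
  R_B = 7w₀L/20 = 7·(-15)·16/20 = -84 kN
  M_B = -w₀L²/20 = -(-15)·16²/20 = 192 kN·m
Load 2 — point force P=11 kN at a=32/3 m (b=L-a=16/3):
  R_A = Pb²(3a+b)/L³ = 11·(16/3)²·(3·(32/3)+(16/3))/16³ = 77/27 kN
  M_A = Pab²/L² = 11·(32/3)·(16/3)²/16² = 352/27 kN·m
  R_B = Pa²(a+3b)/L³ = 11·(32/3)²·((32/3)+3·(16/3))/16³ = 220/27 kN
  M_B = -Pa²b/L² = -11·(32/3)²·(16/3)/16² = -704/27 kN·m
Superposition: R_A = -895/27 kN, M_A = -3104/27 kN·m, R_B = -2048/27 kN, M_B = 4480/27 kN·m

R_A = -895/27 kN, M_A = -3104/27 kN·m, R_B = -2048/27 kN, M_B = 4480/27 kN·m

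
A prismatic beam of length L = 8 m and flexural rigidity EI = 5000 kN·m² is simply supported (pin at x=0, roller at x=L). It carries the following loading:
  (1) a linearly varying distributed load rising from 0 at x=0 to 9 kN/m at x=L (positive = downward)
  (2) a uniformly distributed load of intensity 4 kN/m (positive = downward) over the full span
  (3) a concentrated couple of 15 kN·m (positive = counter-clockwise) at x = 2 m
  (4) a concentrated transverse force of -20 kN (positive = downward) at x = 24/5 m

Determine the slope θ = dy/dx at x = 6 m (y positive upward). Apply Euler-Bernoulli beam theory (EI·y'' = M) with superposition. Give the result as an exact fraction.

θ(6) = 16169/1500000 rad

Load 1 — triangular load w₀=9 kN/m (0→w₀ over full span):
  θ_1 = -w₀(7L⁴-30L²x²+15x⁴)/(360LEI) = -9·(7·8⁴-30·8²·6²+15·6⁴)/(360·8·5000) = 1313/100000 rad
Load 2 — uniform load w=4 kN/m over full span:
  θ_2 = -w(L³-6Lx²+4x³)/(24EI) = -4·(8³-6·8·6²+4·6³)/(24·5000) = 22/1875 rad
Load 3 — applied couple M₀=15 kN·m at a=2 m (b=L-a=6):
  θ_3 = (M₀x²/(2L)-M₀(x-a)+C₁)/EI  [x>a] with C₁=M₀(3b²-L²)/(6L)=55/4 = (15·6²/(2·8)-15·(6-2)+(55/4))/5000 = -1/400 rad
Load 4 — point force P=-20 kN at a=24/5 m (b=L-a=16/5):
  θ_4 = -Pa(2L²-6Lx+3x²+a²)/(6LEI)  [x>a] = -(-20)·(24/5)·(2·8²-6·8·6+3·6²+(24/5)²)/(6·8·5000) = -181/15625 rad
Superposition: θ = Σ θ_i = 16169/1500000 rad ≈ 0.010779 rad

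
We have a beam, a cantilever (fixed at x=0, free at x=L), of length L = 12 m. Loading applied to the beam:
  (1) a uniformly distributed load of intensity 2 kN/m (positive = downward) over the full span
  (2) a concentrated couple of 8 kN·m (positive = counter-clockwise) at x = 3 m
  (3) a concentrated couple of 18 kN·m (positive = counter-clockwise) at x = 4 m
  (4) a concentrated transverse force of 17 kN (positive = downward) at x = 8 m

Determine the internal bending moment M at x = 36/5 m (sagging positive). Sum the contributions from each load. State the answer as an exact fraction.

Load 1 — uniform load w=2 kN/m over full span:
  M_1 = -w(L-x)²/2 = -2·(12-(36/5))²/2 = -576/25 kN·m
Load 2 — applied couple M₀=8 kN·m at a=3 m (b=L-a=9):
  M_2 = 0  [x>a] = 0 kN·m
Load 3 — applied couple M₀=18 kN·m at a=4 m (b=L-a=8):
  M_3 = 0  [x>a] = 0 kN·m
Load 4 — point force P=17 kN at a=8 m (b=L-a=4):
  M_4 = -P(a-x)  [x≤a] = -17·(8-(36/5)) = -68/5 kN·m
Superposition: M = Σ M_i = -916/25 kN·m ≈ -36.640000 kN·m

M(36/5) = -916/25 kN·m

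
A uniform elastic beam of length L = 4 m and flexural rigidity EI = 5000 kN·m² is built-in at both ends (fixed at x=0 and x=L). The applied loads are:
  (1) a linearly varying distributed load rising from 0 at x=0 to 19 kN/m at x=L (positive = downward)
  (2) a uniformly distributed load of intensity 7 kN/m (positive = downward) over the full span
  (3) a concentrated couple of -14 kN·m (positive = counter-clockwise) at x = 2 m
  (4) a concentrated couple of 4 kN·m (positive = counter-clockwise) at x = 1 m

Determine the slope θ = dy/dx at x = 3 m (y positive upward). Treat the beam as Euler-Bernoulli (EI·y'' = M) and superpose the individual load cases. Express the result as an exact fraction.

Load 1 — triangular load w₀=19 kN/m (0→w₀ over full span):
  θ_1 = -w₀(2x(L-x)(L-2x)(x+2L)+x²(L-x)²)/(120LEI) = -19·(2·3·(4-3)·(4-2·3)·(3+2·4)+3²·(4-3)²)/(120·4·5000) = 779/800000 rad
Load 2 — uniform load w=7 kN/m over full span:
  θ_2 = -wx(L-x)(L-2x)/(12EI) = -7·3·(4-3)·(4-2·3)/(12·5000) = 7/10000 rad
Load 3 — applied couple M₀=-14 kN·m at a=2 m (b=L-a=2):
  θ_3 = (R_Ax²/2 - M_Ax - M₀(x-a))/EI  [x>a] with R_A=-21/4, M_A=-7/2 = ((-21/4)·3²/2 - (-7/2)·3 - (-14)·(3-2))/5000 = 7/40000 rad
Load 4 — applied couple M₀=4 kN·m at a=1 m (b=L-a=3):
  θ_4 = (R_Ax²/2 - M_Ax - M₀(x-a))/EI  [x>a] with R_A=9/8, M_A=-3/4 = ((9/8)·3²/2 - (-3/4)·3 - 4·(3-1))/5000 = -11/80000 rad
Superposition: θ = Σ θ_i = 1369/800000 rad ≈ 0.001711 rad

θ(3) = 1369/800000 rad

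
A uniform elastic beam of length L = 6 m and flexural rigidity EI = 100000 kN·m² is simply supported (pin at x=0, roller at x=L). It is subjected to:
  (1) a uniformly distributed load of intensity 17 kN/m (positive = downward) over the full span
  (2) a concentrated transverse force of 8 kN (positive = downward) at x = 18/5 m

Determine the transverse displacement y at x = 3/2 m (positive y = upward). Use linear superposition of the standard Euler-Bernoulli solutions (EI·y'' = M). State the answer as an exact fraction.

y(3/2) = -3628647/1600000000 m

Load 1 — uniform load w=17 kN/m over full span:
  y_1 = -wx(L³-2Lx²+x³)/(24EI) = -17·(3/2)·(6³-2·6·(3/2)²+(3/2)³)/(24·100000) = -26163/12800000 m
Load 2 — point force P=8 kN at a=18/5 m (b=L-a=12/5):
  y_2 = -Pbx(L²-b²-x²)/(6LEI)  [x≤a] = -8·(12/5)·(3/2)·(6²-(12/5)²-(3/2)²)/(6·6·100000) = -2799/12500000 m
Superposition: y = Σ y_i = -3628647/1600000000 m ≈ -0.002268 m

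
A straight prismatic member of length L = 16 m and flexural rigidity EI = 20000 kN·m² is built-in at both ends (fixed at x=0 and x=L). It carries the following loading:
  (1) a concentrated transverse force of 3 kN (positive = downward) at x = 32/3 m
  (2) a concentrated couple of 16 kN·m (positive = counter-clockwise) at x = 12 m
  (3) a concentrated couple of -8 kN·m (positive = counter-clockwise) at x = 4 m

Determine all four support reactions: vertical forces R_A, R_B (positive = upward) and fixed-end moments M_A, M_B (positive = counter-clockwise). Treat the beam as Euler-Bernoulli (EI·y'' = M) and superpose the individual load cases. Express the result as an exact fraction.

R_A = 193/144 kN, M_A = 181/18 kN·m, R_B = 239/144 kN, M_B = -227/18 kN·m

Load 1 — point force P=3 kN at a=32/3 m (b=L-a=16/3):
  R_A = Pb²(3a+b)/L³ = 3·(16/3)²·(3·(32/3)+(16/3))/16³ = 7/9 kN
  M_A = Pab²/L² = 3·(32/3)·(16/3)²/16² = 32/9 kN·m
  R_B = Pa²(a+3b)/L³ = 3·(32/3)²·((32/3)+3·(16/3))/16³ = 20/9 kN
  M_B = -Pa²b/L² = -3·(32/3)²·(16/3)/16² = -64/9 kN·m
Load 2 — applied couple M₀=16 kN·m at a=12 m (b=L-a=4):
  R_A = 6M₀ab/L³ = 6·16·12·4/16³ = 9/8 kN
  M_A = M₀b(2a-b)/L² = 16·4·(2·12-4)/16² = 5 kN·m
  R_B = -6M₀ab/L³ = -6·16·12·4/16³ = -9/8 kN
  M_B = M₀a(2b-a)/L² = 16·12·(2·4-12)/16² = -3 kN·m
Load 3 — applied couple M₀=-8 kN·m at a=4 m (b=L-a=12):
  R_A = 6M₀ab/L³ = 6·(-8)·4·12/16³ = -9/16 kN
  M_A = M₀b(2a-b)/L² = (-8)·12·(2·4-12)/16² = 3/2 kN·m
  R_B = -6M₀ab/L³ = -6·(-8)·4·12/16³ = 9/16 kN
  M_B = M₀a(2b-a)/L² = (-8)·4·(2·12-4)/16² = -5/2 kN·m
Superposition: R_A = 193/144 kN, M_A = 181/18 kN·m, R_B = 239/144 kN, M_B = -227/18 kN·m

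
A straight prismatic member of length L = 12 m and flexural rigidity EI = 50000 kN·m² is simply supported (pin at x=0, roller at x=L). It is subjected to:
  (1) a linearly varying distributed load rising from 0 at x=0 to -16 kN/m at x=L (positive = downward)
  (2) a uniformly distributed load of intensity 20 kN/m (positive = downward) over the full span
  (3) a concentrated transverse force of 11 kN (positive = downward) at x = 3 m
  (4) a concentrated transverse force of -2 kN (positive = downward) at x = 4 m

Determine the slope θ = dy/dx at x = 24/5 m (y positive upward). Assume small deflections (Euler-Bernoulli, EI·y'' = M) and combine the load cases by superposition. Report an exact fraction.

θ(24/5) = -10536121/2250000000 rad

Load 1 — triangular load w₀=-16 kN/m (0→w₀ over full span):
  θ_1 = -w₀(7L⁴-30L²x²+15x⁴)/(360LEI) = -(-16)·(7·12⁴-30·12²·(24/5)²+15·(24/5)⁴)/(360·12·50000) = 7752/1953125 rad
Load 2 — uniform load w=20 kN/m over full span:
  θ_2 = -w(L³-6Lx²+4x³)/(24EI) = -20·(12³-6·12·(24/5)²+4·(24/5)³)/(24·50000) = -666/78125 rad
Load 3 — point force P=11 kN at a=3 m (b=L-a=9):
  θ_3 = -Pa(2L²-6Lx+3x²+a²)/(6LEI)  [x>a] = -11·3·(2·12²-6·12·(24/5)+3·(24/5)²+3²)/(6·12·50000) = -1881/10000000 rad
Load 4 — point force P=-2 kN at a=4 m (b=L-a=8):
  θ_4 = -Pa(2L²-6Lx+3x²+a²)/(6LEI)  [x>a] = -(-2)·4·(2·12²-6·12·(24/5)+3·(24/5)²+4²)/(6·12·50000) = 43/703125 rad
Superposition: θ = Σ θ_i = -10536121/2250000000 rad ≈ -0.004683 rad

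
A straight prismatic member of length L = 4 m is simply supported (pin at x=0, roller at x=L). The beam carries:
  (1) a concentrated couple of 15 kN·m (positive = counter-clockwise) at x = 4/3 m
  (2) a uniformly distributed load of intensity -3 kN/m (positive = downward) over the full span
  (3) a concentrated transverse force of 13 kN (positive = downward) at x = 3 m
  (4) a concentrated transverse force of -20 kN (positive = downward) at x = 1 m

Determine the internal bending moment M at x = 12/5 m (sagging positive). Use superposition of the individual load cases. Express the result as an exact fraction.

M(12/5) = -299/25 kN·m

Load 1 — applied couple M₀=15 kN·m at a=4/3 m (b=L-a=8/3):
  M_1 = M₀x/L - M₀  [x>a] = 15·(12/5)/4 - 15 = -6 kN·m
Load 2 — uniform load w=-3 kN/m over full span:
  M_2 = wx(L-x)/2 = (-3)·(12/5)·(4-(12/5))/2 = -144/25 kN·m
Load 3 — point force P=13 kN at a=3 m (b=L-a=1):
  M_3 = Pbx/L  [x≤a] = 13·1·(12/5)/4 = 39/5 kN·m
Load 4 — point force P=-20 kN at a=1 m (b=L-a=3):
  M_4 = Pa(L-x)/L  [x>a] = (-20)·1·(4-(12/5))/4 = -8 kN·m
Superposition: M = Σ M_i = -299/25 kN·m ≈ -11.960000 kN·m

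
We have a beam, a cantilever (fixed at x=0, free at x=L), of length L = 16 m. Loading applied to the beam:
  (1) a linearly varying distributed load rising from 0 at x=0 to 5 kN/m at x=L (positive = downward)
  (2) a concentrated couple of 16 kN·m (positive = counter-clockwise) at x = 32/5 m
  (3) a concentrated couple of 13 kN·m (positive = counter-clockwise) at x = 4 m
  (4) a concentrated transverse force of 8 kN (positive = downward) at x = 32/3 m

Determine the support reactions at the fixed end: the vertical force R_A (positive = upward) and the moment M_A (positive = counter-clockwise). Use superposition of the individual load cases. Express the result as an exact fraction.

R_A = 48 kN, M_A = 483 kN·m

Load 1 — triangular load w₀=5 kN/m (0→w₀ over full span):
  R_A = w₀L/2 = 5·16/2 = 40 kN
  M_A = w₀L²/3 = 5·16²/3 = 1280/3 kN·m
Load 2 — applied couple M₀=16 kN·m at a=32/5 m (b=L-a=48/5):
  R_A = 0 kN
  M_A = -M₀ = -16 kN·m
Load 3 — applied couple M₀=13 kN·m at a=4 m (b=L-a=12):
  R_A = 0 kN
  M_A = -M₀ = -13 kN·m
Load 4 — point force P=8 kN at a=32/3 m (b=L-a=16/3):
  R_A = P = 8 kN
  M_A = Pa = 8·(32/3) = 256/3 kN·m
Superposition: R_A = 48 kN, M_A = 483 kN·m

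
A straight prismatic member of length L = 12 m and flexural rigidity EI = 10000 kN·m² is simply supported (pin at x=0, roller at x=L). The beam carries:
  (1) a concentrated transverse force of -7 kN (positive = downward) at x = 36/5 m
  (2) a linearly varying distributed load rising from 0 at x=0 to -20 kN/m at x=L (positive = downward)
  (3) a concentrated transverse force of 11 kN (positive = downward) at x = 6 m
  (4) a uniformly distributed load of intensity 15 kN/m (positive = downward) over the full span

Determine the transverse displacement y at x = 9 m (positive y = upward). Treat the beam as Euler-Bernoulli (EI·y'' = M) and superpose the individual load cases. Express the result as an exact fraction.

y(9) = -487557/5000000 m

Load 1 — point force P=-7 kN at a=36/5 m (b=L-a=24/5):
  y_1 = -Pa(L-x)(2Lx-a²-x²)/(6LEI)  [x>a] = -(-7)·(36/5)·(12-9)·(2·12·9-(36/5)²-9²)/(6·12·10000) = 43659/2500000 m
Load 2 — triangular load w₀=-20 kN/m (0→w₀ over full span):
  y_2 = -w₀x(7L⁴-10L²x²+3x⁴)/(360LEI) = -(-20)·9·(7·12⁴-10·12²·9²+3·9⁴)/(360·12·10000) = 3213/16000 m
Load 3 — point force P=11 kN at a=6 m (b=L-a=6):
  y_3 = -Pa(L-x)(2Lx-a²-x²)/(6LEI)  [x>a] = -11·6·(12-9)·(2·12·9-6²-9²)/(6·12·10000) = -1089/40000 m
Load 4 — uniform load w=15 kN/m over full span:
  y_4 = -wx(L³-2Lx²+x³)/(24EI) = -15·9·(12³-2·12·9²+9³)/(24·10000) = -4617/16000 m
Superposition: y = Σ y_i = -487557/5000000 m ≈ -0.097511 m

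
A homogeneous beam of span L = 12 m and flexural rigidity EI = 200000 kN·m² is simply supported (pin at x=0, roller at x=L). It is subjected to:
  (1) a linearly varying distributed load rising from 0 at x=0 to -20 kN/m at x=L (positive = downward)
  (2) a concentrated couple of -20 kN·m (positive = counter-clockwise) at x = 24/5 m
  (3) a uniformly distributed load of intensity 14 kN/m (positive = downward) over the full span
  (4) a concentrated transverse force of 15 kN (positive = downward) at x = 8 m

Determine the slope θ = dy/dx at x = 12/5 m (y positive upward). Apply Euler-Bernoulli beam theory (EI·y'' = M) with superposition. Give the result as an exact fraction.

θ(12/5) = -7957/4687500 rad

Load 1 — triangular load w₀=-20 kN/m (0→w₀ over full span):
  θ_1 = -w₀(7L⁴-30L²x²+15x⁴)/(360LEI) = -(-20)·(7·12⁴-30·12²·(12/5)²+15·(12/5)⁴)/(360·12·200000) = 1092/390625 rad
Load 2 — applied couple M₀=-20 kN·m at a=24/5 m (b=L-a=36/5):
  θ_2 = (M₀x²/(2L)+C₁)/EI  [x≤a] with C₁=M₀(3b²-L²)/(6L)=-16/5 = ((-20)·(12/5)²/(2·12)+(-16/5))/200000 = -1/25000 rad
Load 3 — uniform load w=14 kN/m over full span:
  θ_3 = -w(L³-6Lx²+4x³)/(24EI) = -14·(12³-6·12·(12/5)²+4·(12/5)³)/(24·200000) = -6237/1562500 rad
Load 4 — point force P=15 kN at a=8 m (b=L-a=4):
  θ_4 = -Pb(L²-b²-3x²)/(6LEI)  [x≤a] = -15·4·(12²-4²-3·(12/5)²)/(6·12·200000) = -173/375000 rad
Superposition: θ = Σ θ_i = -7957/4687500 rad ≈ -0.001697 rad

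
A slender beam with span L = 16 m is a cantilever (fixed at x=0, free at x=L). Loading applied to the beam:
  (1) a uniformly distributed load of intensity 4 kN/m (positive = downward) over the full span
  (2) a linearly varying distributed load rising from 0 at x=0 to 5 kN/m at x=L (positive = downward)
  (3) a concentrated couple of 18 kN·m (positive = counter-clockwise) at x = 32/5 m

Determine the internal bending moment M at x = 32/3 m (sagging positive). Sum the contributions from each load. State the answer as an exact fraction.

Load 1 — uniform load w=4 kN/m over full span:
  M_1 = -w(L-x)²/2 = -4·(16-(32/3))²/2 = -512/9 kN·m
Load 2 — triangular load w₀=5 kN/m (0→w₀ over full span):
  M_2 = w₀Lx/2 - w₀L²/3 - w₀x³/(6L) = 5·16·(32/3)/2 - 5·16²/3 - 5·(32/3)³/(6·16) = -5120/81 kN·m
Load 3 — applied couple M₀=18 kN·m at a=32/5 m (b=L-a=48/5):
  M_3 = 0  [x>a] = 0 kN·m
Superposition: M = Σ M_i = -9728/81 kN·m ≈ -120.098765 kN·m

M(32/3) = -9728/81 kN·m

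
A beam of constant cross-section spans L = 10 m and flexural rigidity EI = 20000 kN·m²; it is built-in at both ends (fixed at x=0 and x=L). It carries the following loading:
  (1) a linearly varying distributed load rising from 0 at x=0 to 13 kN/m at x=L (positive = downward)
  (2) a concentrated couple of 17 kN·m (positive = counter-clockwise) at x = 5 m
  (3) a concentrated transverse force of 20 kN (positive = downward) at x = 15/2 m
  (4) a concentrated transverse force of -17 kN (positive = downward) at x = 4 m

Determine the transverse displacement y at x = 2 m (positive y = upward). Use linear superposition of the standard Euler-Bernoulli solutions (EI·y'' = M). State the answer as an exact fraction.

Load 1 — triangular load w₀=13 kN/m (0→w₀ over full span):
  y_1 = -w₀x²(L-x)²(x+2L)/(120LEI) = -13·2²·(10-2)²·(2+2·10)/(120·10·20000) = -143/46875 m
Load 2 — applied couple M₀=17 kN·m at a=5 m (b=L-a=5):
  y_2 = (R_Ax³/6 - M_Ax²/2)/EI  [x≤a] with R_A=51/20, M_A=17/4 = ((51/20)·2³/6 - (17/4)·2²/2)/20000 = -51/200000 m
Load 3 — point force P=20 kN at a=15/2 m (b=L-a=5/2):
  y_3 = -Pb²x²(3aL-(3a+b)x)/(6L³EI)  [x≤a] = -20·(5/2)²·2²·(3·(15/2)·10-(3·(15/2)+(5/2))·2)/(6·10³·20000) = -7/9600 m
Load 4 — point force P=-17 kN at a=4 m (b=L-a=6):
  y_4 = -Pb²x²(3aL-(3a+b)x)/(6L³EI)  [x≤a] = -(-17)·6²·2²·(3·4·10-(3·4+6)·2)/(6·10³·20000) = 1071/625000 m
Superposition: y = Σ y_i = -69637/30000000 m ≈ -0.002321 m

y(2) = -69637/30000000 m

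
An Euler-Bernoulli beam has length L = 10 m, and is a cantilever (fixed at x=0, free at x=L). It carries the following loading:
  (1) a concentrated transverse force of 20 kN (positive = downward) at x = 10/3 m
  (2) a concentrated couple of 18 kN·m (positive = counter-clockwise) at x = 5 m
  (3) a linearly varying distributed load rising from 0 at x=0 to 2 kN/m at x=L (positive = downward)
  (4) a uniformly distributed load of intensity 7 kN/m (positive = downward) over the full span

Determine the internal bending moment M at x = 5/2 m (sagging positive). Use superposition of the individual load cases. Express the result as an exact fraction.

Load 1 — point force P=20 kN at a=10/3 m (b=L-a=20/3):
  M_1 = -P(a-x)  [x≤a] = -20·((10/3)-(5/2)) = -50/3 kN·m
Load 2 — applied couple M₀=18 kN·m at a=5 m (b=L-a=5):
  M_2 = M₀  [x≤a] = 18 = 18 kN·m
Load 3 — triangular load w₀=2 kN/m (0→w₀ over full span):
  M_3 = w₀Lx/2 - w₀L²/3 - w₀x³/(6L) = 2·10·(5/2)/2 - 2·10²/3 - 2·(5/2)³/(6·10) = -675/16 kN·m
Load 4 — uniform load w=7 kN/m over full span:
  M_4 = -w(L-x)²/2 = -7·(10-(5/2))²/2 = -1575/8 kN·m
Superposition: M = Σ M_i = -11411/48 kN·m ≈ -237.729167 kN·m

M(5/2) = -11411/48 kN·m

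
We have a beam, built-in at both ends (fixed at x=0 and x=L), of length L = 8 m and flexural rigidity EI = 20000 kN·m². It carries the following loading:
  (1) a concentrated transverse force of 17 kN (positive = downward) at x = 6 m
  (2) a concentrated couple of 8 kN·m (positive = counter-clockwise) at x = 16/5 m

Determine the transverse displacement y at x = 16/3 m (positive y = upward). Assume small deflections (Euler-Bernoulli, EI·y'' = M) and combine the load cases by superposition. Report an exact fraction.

Load 1 — point force P=17 kN at a=6 m (b=L-a=2):
  y_1 = -Pb²x²(3aL-(3a+b)x)/(6L³EI)  [x≤a] = -17·2²·(16/3)²·(3·6·8-(3·6+2)·(16/3))/(6·8³·20000) = -119/101250 m
Load 2 — applied couple M₀=8 kN·m at a=16/5 m (b=L-a=24/5):
  y_2 = (R_Ax³/6 - M_Ax²/2 - M₀(x-a)²/2)/EI  [x>a] with R_A=36/25, M_A=24/25 = ((36/25)·(16/3)³/6 - (24/25)·(16/3)²/2 - 8·((16/3)-(16/5))²/2)/20000 = 32/140625 m
Superposition: y = Σ y_i = -2399/2531250 m ≈ -0.000948 m

y(16/3) = -2399/2531250 m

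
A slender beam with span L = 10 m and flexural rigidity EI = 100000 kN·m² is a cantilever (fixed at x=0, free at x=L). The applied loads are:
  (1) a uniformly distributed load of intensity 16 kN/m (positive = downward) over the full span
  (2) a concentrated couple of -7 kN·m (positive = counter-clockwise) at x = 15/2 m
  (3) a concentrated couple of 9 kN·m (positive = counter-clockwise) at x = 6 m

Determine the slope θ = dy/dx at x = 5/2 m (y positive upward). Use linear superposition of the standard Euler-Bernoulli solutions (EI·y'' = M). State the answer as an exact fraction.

θ(5/2) = -461/30000 rad

Load 1 — uniform load w=16 kN/m over full span:
  θ_1 = -wx(x²-3Lx+3L²)/(6EI) = -16·(5/2)·((5/2)²-3·10·(5/2)+3·10²)/(6·100000) = -37/2400 rad
Load 2 — applied couple M₀=-7 kN·m at a=15/2 m (b=L-a=5/2):
  θ_2 = M₀x/EI  [x≤a] = (-7)·(5/2)/100000 = -7/40000 rad
Load 3 — applied couple M₀=9 kN·m at a=6 m (b=L-a=4):
  θ_3 = M₀x/EI  [x≤a] = 9·(5/2)/100000 = 9/40000 rad
Superposition: θ = Σ θ_i = -461/30000 rad ≈ -0.015367 rad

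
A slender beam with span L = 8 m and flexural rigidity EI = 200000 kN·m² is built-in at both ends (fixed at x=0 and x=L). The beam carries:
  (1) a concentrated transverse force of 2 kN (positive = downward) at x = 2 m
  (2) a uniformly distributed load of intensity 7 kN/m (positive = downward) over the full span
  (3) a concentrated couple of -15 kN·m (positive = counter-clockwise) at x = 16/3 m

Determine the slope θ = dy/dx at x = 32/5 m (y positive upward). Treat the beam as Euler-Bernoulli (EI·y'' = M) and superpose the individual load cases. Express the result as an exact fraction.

Load 1 — point force P=2 kN at a=2 m (b=L-a=6):
  θ_1 = Pa²(L-x)(2bL-(3b+a)(L-x))/(2L³EI)  [x>a] = 2·2²·(8-(32/5))·(2·6·8-(3·6+2)·(8-(32/5)))/(2·8³·200000) = 1/250000 rad
Load 2 — uniform load w=7 kN/m over full span:
  θ_2 = -wx(L-x)(L-2x)/(12EI) = -7·(32/5)·(8-(32/5))·(8-2·(32/5))/(12·200000) = 56/390625 rad
Load 3 — applied couple M₀=-15 kN·m at a=16/3 m (b=L-a=8/3):
  θ_3 = (R_Ax²/2 - M_Ax - M₀(x-a))/EI  [x>a] with R_A=-5/2, M_A=-5 = ((-5/2)·(32/5)²/2 - (-5)·(32/5) - (-15)·((32/5)-(16/3)))/200000 = -1/62500 rad
Superposition: θ = Σ θ_i = 821/6250000 rad ≈ 0.000131 rad

θ(32/5) = 821/6250000 rad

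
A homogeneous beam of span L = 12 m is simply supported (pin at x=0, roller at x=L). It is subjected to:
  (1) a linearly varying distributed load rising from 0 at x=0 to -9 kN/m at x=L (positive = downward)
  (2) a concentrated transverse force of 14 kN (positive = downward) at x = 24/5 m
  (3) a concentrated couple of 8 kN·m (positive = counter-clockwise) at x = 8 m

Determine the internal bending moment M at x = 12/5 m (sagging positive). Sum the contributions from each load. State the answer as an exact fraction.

Load 1 — triangular load w₀=-9 kN/m (0→w₀ over full span):
  M_1 = w₀Lx/6 - w₀x³/(6L) = (-9)·12·(12/5)/6 - (-9)·(12/5)³/(6·12) = -5184/125 kN·m
Load 2 — point force P=14 kN at a=24/5 m (b=L-a=36/5):
  M_2 = Pbx/L  [x≤a] = 14·(36/5)·(12/5)/12 = 504/25 kN·m
Load 3 — applied couple M₀=8 kN·m at a=8 m (b=L-a=4):
  M_3 = M₀x/L  [x≤a] = 8·(12/5)/12 = 8/5 kN·m
Superposition: M = Σ M_i = -2464/125 kN·m ≈ -19.712000 kN·m

M(12/5) = -2464/125 kN·m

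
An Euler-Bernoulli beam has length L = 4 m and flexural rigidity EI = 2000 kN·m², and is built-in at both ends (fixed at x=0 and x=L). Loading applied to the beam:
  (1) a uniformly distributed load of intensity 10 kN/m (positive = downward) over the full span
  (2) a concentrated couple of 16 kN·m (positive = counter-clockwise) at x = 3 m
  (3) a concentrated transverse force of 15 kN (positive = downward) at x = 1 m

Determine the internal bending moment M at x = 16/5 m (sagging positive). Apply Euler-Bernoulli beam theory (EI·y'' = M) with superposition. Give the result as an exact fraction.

M(16/5) = -1937/240 kN·m

Load 1 — uniform load w=10 kN/m over full span:
  M_1 = wLx/2 - wL²/12 - wx²/2 = 10·4·(16/5)/2 - 10·4²/12 - 10·(16/5)²/2 = -8/15 kN·m
Load 2 — applied couple M₀=16 kN·m at a=3 m (b=L-a=1):
  M_2 = R_Ax - M_A - M₀  [x>a] with R_A=9/2, M_A=5 = (9/2)·(16/5) - 5 - 16 = -33/5 kN·m
Load 3 — point force P=15 kN at a=1 m (b=L-a=3):
  M_3 = Pa²(a+3b)(L-x)/L³ - Pa²b/L²  [x>a] = 15·1²·(1+3·3)·(4-(16/5))/4³ - 15·1²·3/4² = -15/16 kN·m
Superposition: M = Σ M_i = -1937/240 kN·m ≈ -8.070833 kN·m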